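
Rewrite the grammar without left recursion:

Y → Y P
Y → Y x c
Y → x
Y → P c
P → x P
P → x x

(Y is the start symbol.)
Y is directly left-recursive. The standard transformation for
  A → A α₁ | ... | A α_m | β₁ | ... | β_n
is
  A  → β₁ A' | ... | β_n A'
  A' → α₁ A' | ... | α_m A' | ε

Y → x becomes Y → x Y'
Y → P c becomes Y → P c Y'
Y → Y P becomes Y' → P Y'
Y → Y x c becomes Y' → x c Y'
Add Y' → ε

Productions for other non-terminals are unchanged:
  P → x P
  P → x x

Resulting grammar:
Y → x Y'
Y → P c Y'
Y' → P Y'
Y' → x c Y'
Y' → ε
P → x P
P → x x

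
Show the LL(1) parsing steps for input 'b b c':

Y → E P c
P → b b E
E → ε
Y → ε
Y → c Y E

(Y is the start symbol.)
LL(1) parsing maintains a stack (initially the start symbol over $) and the input. At each step: if the stack top is a terminal, match it against the current input token; if it is a non-terminal N, replace it with the RHS of M[N, lookahead] (the unique production whose predict set contains the lookahead).

Stack is shown with the top on the left.

Stack      Input    Action
--------------------------
Y $        b b c $  output Y → E P c
E P c $    b b c $  output E → ε
P c $      b b c $  output P → b b E
b b E c $  b b c $  match 'b'
b E c $    b c $    match 'b'
E c $      c $      output E → ε
c $        c $      match 'c'
$          $        accept

The string is accepted.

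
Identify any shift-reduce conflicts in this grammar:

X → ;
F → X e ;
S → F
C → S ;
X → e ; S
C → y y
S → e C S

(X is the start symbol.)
Augment with X' → X and build the canonical LR(0) collection (I0 = CLOSURE({[X' → . X]}), then GOTO on every symbol after a dot until no new states appear). It has 18 states:
  I0: { [X → . ;], [X → . e ; S], [X' → . X] }  — shift
  I1: { [X → ; .] }  — reduce
  I2: { [X' → X .] }  — accept
  I3: { [X → e . ; S] }  — shift
  I4: { [F → . X e ;], [S → . F], [S → . e C S], [X → . ;], [X → . e ; S], [X → e ; . S] }  — shift
  I5: { [S → F .] }  — reduce
  I6: { [X → e ; S .] }  — reduce
  I7: { [F → X . e ;] }  — shift
  I8: { [C → . S ;], [C → . y y], [F → . X e ;], [S → . F], [S → . e C S], [S → e . C S], [X → . ;], [X → . e ; S], [X → e . ; S] }  — shift
  I9: { [F → . X e ;], [S → . F], [S → . e C S], [X → . ;], [X → . e ; S], [X → ; .], [X → e ; . S] }  — shift, reduce
  I10: { [F → . X e ;], [S → . F], [S → . e C S], [S → e C . S], [X → . ;], [X → . e ; S] }  — shift
  I11: { [C → S . ;] }  — shift
  I12: { [C → y . y] }  — shift
  I13: { [C → y y .] }  — reduce
  I14: { [C → S ; .] }  — reduce
  I15: { [S → e C S .] }  — reduce
  I16: { [F → X e . ;] }  — shift
  I17: { [F → X e ; .] }  — reduce

I9 contains reduce item [X → ; .] and shift items [S → . e C S], [X → . ;], [X → . e ; S] — shift-reduce conflict.

Answer: Yes — I9: [X → ; .] vs [S → . e C S]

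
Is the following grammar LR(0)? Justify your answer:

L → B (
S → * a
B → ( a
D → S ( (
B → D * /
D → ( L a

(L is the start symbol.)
Yes, the grammar is LR(0)

Augment with L' → L and build the canonical LR(0) collection (I0 = CLOSURE({[L' → . L]}), then GOTO on every symbol after a dot until no new states appear). It has 16 states:
  I0: { [B → . ( a], [B → . D * /], [D → . ( L a], [D → . S ( (], [L → . B (], [L' → . L], [S → . * a] }  — shift
  I1: { [B → ( . a], [B → . ( a], [B → . D * /], [D → ( . L a], [D → . ( L a], [D → . S ( (], [L → . B (], [S → . * a] }  — shift
  I2: { [S → * . a] }  — shift
  I3: { [L → B . (] }  — shift
  I4: { [B → D . * /] }  — shift
  I5: { [L' → L .] }  — accept
  I6: { [D → S . ( (] }  — shift
  I7: { [D → S ( . (] }  — shift
  I8: { [D → S ( ( .] }  — reduce
  I9: { [B → D * . /] }  — shift
  I10: { [B → D * / .] }  — reduce
  I11: { [L → B ( .] }  — reduce
  I12: { [S → * a .] }  — reduce
  I13: { [D → ( L . a] }  — shift
  I14: { [B → ( a .] }  — reduce
  I15: { [D → ( L a .] }  — reduce

Every state is either a pure shift/goto state or contains exactly one complete item and nothing to shift — no conflicts. The grammar is LR(0).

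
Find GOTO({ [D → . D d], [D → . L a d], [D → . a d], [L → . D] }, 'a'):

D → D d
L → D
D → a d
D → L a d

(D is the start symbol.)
GOTO(I, 'a') = CLOSURE({ [A → αX.β] : [A → α.Xβ] ∈ I, X = 'a' })

Items with dot before 'a', with the dot advanced:
  [D → . a d] → [D → a . d]
Closure adds nothing (no advanced item has the dot before a non-terminal).

GOTO = { [D → a . d] }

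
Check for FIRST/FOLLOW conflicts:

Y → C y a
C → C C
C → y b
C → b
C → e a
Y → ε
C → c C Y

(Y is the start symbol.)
A FIRST/FOLLOW conflict occurs when a non-terminal N has a nullable alternative N → β (β ⇒* ε) and another alternative N → α with FIRST(α) ∩ FOLLOW(N) ≠ ∅: on such a lookahead the parser cannot decide between expanding α and letting N vanish via β.

Nullable non-terminals: Y.
FIRST sets used below: FIRST(C) = { 'b', 'c', 'e', 'y' }

Y: nullable alternative(s) Y → ε; FOLLOW(Y) = { $, 'b', 'c', 'e', 'y' }
  Y → C y a: FIRST \ {ε} = { 'b', 'c', 'e', 'y' } — overlaps FOLLOW(Y) on { 'b', 'c', 'e', 'y' }: CONFLICT
  Y → ε: FIRST \ {ε} = { } — this is the only nullable alternative, skip

C has no nullable alternative, so no FIRST/FOLLOW check is needed there.

So the grammar has 1 FIRST/FOLLOW conflict (marked CONFLICT above).

Answer: Yes. Y → C y a with FOLLOW(Y) on { 'b', 'c', 'e', 'y' }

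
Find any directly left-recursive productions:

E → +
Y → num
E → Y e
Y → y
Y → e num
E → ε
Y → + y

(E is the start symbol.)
No direct left recursion

Direct left recursion occurs when N → N α for some non-terminal N (the right-hand side begins with the left-hand side itself).

E → +: starts with '+'
Y → num: starts with num
E → Y e: starts with Y
Y → y: starts with y
Y → e num: starts with e
E → ε: starts with ε
Y → + y: starts with '+'

No direct left recursion found.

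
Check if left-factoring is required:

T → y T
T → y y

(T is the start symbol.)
Left-factoring is needed when two productions for the same non-terminal
share a common prefix on the right-hand side.

Productions for T:
  T → y T
  T → y y

Found common prefix 'y' in productions for T

Answer: Yes, T has productions with common prefix 'y'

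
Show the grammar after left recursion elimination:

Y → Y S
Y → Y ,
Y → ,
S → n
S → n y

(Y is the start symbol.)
Y is directly left-recursive. The standard transformation for
  A → A α₁ | ... | A α_m | β₁ | ... | β_n
is
  A  → β₁ A' | ... | β_n A'
  A' → α₁ A' | ... | α_m A' | ε

Y → , becomes Y → , Y'
Y → Y S becomes Y' → S Y'
Y → Y , becomes Y' → , Y'
Add Y' → ε

Productions for other non-terminals are unchanged:
  S → n
  S → n y

Resulting grammar:
Y → , Y'
Y' → S Y'
Y' → , Y'
Y' → ε
S → n
S → n y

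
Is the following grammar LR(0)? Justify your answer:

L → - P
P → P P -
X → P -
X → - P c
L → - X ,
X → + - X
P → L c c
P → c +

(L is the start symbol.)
Augment with L' → L and build the canonical LR(0) collection (I0 = CLOSURE({[L' → . L]}), then GOTO on every symbol after a dot until no new states appear). It has 21 states:
  I0: { [L → . - P], [L → . - X ,], [L' → . L] }  — shift
  I1: { [L → - . P], [L → - . X ,], [L → . - P], [L → . - X ,], [P → . L c c], [P → . P P -], [P → . c +], [X → . + - X], [X → . - P c], [X → . P -] }  — shift
  I2: { [L' → L .] }  — accept
  I3: { [X → + . - X] }  — shift
  I4: { [L → - . P], [L → - . X ,], [L → . - P], [L → . - X ,], [P → . L c c], [P → . P P -], [P → . c +], [X → - . P c], [X → . + - X], [X → . - P c], [X → . P -] }  — shift
  I5: { [P → L . c c] }  — shift
  I6: { [L → - P .], [L → . - P], [L → . - X ,], [P → . L c c], [P → . P P -], [P → . c +], [P → P . P -], [X → P . -] }  — shift, reduce
  I7: { [L → - X . ,] }  — shift
  I8: { [P → c . +] }  — shift
  I9: { [P → c + .] }  — reduce
  I10: { [L → - X , .] }  — reduce
  I11: { [L → - . P], [L → - . X ,], [L → . - P], [L → . - X ,], [P → . L c c], [P → . P P -], [P → . c +], [X → . + - X], [X → . - P c], [X → . P -], [X → P - .] }  — shift, reduce
  I12: { [L → . - P], [L → . - X ,], [P → . L c c], [P → . P P -], [P → . c +], [P → P . P -], [P → P P . -] }  — shift
  I13: { [L → - . P], [L → - . X ,], [L → . - P], [L → . - X ,], [P → . L c c], [P → . P P -], [P → . c +], [P → P P - .], [X → . + - X], [X → . - P c], [X → . P -] }  — shift, reduce
  I14: { [P → L c . c] }  — shift
  I15: { [P → L c c .] }  — reduce
  I16: { [L → - P .], [L → . - P], [L → . - X ,], [P → . L c c], [P → . P P -], [P → . c +], [P → P . P -], [X → - P . c], [X → P . -] }  — shift, reduce
  I17: { [P → c . +], [X → - P c .] }  — shift, reduce
  I18: { [L → . - P], [L → . - X ,], [P → . L c c], [P → . P P -], [P → . c +], [X → + - . X], [X → . + - X], [X → . - P c], [X → . P -] }  — shift
  I19: { [L → . - P], [L → . - X ,], [P → . L c c], [P → . P P -], [P → . c +], [P → P . P -], [X → P . -] }  — shift
  I20: { [X → + - X .] }  — reduce

Conflict in state I6:
  Shift-reduce conflict between [L → - P .] and [L → . - P]
So the grammar is NOT LR(0).

Answer: No. Shift-reduce conflict between [L → - P .] and [L → . - P]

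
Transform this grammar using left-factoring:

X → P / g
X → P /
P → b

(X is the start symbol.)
Left-factoring transforms A → αβ₁ | αβ₂ into A → αA' and A' → β₁ | β₂
(α is the longest common prefix among the alternatives). Repeat until
no nonterminal has two alternatives with a common prefix.

Round 1: X has alternatives sharing prefix 'P /'. Introduce X': X → P / X'
  Add: X' → g
  Add: X' → ε

No remaining common prefixes — done.

Resulting grammar:
X → P / X'
X' → g
X' → ε
P → b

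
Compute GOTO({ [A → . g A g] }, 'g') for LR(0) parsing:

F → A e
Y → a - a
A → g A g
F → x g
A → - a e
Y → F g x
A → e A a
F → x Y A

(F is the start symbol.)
{ [A → . - a e], [A → . e A a], [A → . g A g], [A → g . A g] }

GOTO(I, 'g') = CLOSURE({ [A → αX.β] : [A → α.Xβ] ∈ I, X = 'g' })

Items with dot before 'g', with the dot advanced:
  [A → . g A g] → [A → g . A g]
Closure of the advanced items:
  [A → g . A g] has the dot before A: add [A → . g A g], [A → . - a e], [A → . e A a]

GOTO = { [A → . - a e], [A → . e A a], [A → . g A g], [A → g . A g] }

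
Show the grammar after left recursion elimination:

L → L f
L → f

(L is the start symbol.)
L is directly left-recursive. The standard transformation for
  A → A α₁ | ... | A α_m | β₁ | ... | β_n
is
  A  → β₁ A' | ... | β_n A'
  A' → α₁ A' | ... | α_m A' | ε

L → f becomes L → f L'
L → L f becomes L' → f L'
Add L' → ε

Resulting grammar:
L → f L'
L' → f L'
L' → ε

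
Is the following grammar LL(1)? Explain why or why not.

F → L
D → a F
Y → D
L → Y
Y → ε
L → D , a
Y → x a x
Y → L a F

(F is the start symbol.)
A grammar is LL(1) if for each non-terminal N with multiple productions, the predict sets of those productions are pairwise disjoint, where PREDICT(N → α) = (FIRST(α) \ {ε}) ∪ (FOLLOW(N) if α ⇒* ε).

Relevant sets:
  FIRST(D) = { 'a' }
  FIRST(L) = { 'a', 'x', ε }
  FIRST(Y) = { 'a', 'x', ε }
  FOLLOW(Y) = { $, ',', 'a' }
  FOLLOW(L) = { $, ',', 'a' }

For Y:
  PREDICT(Y → D) = { 'a' }
  PREDICT(Y → ε) = { $, ',', 'a' }
  PREDICT(Y → x a x) = { 'x' }
  PREDICT(Y → L a F) = { 'a', 'x' }
For L:
  PREDICT(L → Y) = { $, ',', 'a', 'x' }
  PREDICT(L → D ',' a) = { 'a' }
F, D have a single production, so nothing to check there.

Conflict found: Predict set conflict for Y: { 'a' }
The grammar is NOT LL(1).

Answer: No. Predict set conflict for Y: { 'a' }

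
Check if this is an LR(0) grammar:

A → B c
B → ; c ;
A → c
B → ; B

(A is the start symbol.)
Augment with A' → A and build the canonical LR(0) collection (I0 = CLOSURE({[A' → . A]}), then GOTO on every symbol after a dot until no new states appear). It has 9 states:
  I0: { [A → . B c], [A → . c], [A' → . A], [B → . ; B], [B → . ; c ;] }  — shift
  I1: { [B → . ; B], [B → . ; c ;], [B → ; . B], [B → ; . c ;] }  — shift
  I2: { [A' → A .] }  — accept
  I3: { [A → B . c] }  — shift
  I4: { [A → c .] }  — reduce
  I5: { [A → B c .] }  — reduce
  I6: { [B → ; B .] }  — reduce
  I7: { [B → ; c . ;] }  — shift
  I8: { [B → ; c ; .] }  — reduce

Every state is either a pure shift/goto state or contains exactly one complete item and nothing to shift — no conflicts. The grammar is LR(0).

Answer: Yes, the grammar is LR(0)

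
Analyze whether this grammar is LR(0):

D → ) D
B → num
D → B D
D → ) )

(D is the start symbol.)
No. Shift-reduce conflict between [D → ) ) .] and [B → . num]

A grammar is LR(0) if no state in the canonical LR(0) collection has:
  - both a shift item (dot before a terminal) and a complete item (shift-reduce conflict), or
  - two or more complete items (reduce-reduce conflict; the accept item [D' → D .] counts as a complete item here).

Augment with D' → D and build the canonical LR(0) collection (I0 = CLOSURE({[D' → . D]}), then GOTO on every symbol after a dot until no new states appear). It has 8 states:
  I0: { [B → . num], [D → . ) )], [D → . ) D], [D → . B D], [D' → . D] }  — shift
  I1: { [B → . num], [D → ) . )], [D → ) . D], [D → . ) )], [D → . ) D], [D → . B D] }  — shift
  I2: { [B → . num], [D → . ) )], [D → . ) D], [D → . B D], [D → B . D] }  — shift
  I3: { [D' → D .] }  — accept
  I4: { [B → num .] }  — reduce
  I5: { [D → B D .] }  — reduce
  I6: { [B → . num], [D → ) ) .], [D → ) . )], [D → ) . D], [D → . ) )], [D → . ) D], [D → . B D] }  — shift, reduce
  I7: { [D → ) D .] }  — reduce

Conflict in state I6:
  Shift-reduce conflict between [D → ) ) .] and [B → . num]
So the grammar is NOT LR(0).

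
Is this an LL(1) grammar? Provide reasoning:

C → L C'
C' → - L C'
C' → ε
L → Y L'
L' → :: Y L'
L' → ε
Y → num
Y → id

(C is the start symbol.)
Relevant sets:
  FOLLOW(C') = { $ }
  FOLLOW(L') = { $, '-' }

For C':
  PREDICT(C' → '-' L C') = { '-' }
  PREDICT(C' → ε) = { $ }
For L':
  PREDICT(L' → :: Y L') = { '::' }
  PREDICT(L' → ε) = { $, '-' }
For Y:
  PREDICT(Y → num) = { 'num' }
  PREDICT(Y → id) = { 'id' }
C, L have a single production, so nothing to check there.

All predict sets are disjoint. The grammar IS LL(1).

Answer: Yes, the grammar is LL(1).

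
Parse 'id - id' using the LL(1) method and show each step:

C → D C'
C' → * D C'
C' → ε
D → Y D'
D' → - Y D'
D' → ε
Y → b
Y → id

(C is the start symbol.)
Stack is shown with the top on the left.

Stack        Input      Action
------------------------------
C $          id - id $  output C → D C'
D C' $       id - id $  output D → Y D'
Y D' C' $    id - id $  output Y → id
id D' C' $   id - id $  match 'id'
D' C' $      - id $     output D' → - Y D'
- Y D' C' $  - id $     match '-'
Y D' C' $    id $       output Y → id
id D' C' $   id $       match 'id'
D' C' $      $          output D' → ε
C' $         $          output C' → ε
$            $          accept

The string is accepted.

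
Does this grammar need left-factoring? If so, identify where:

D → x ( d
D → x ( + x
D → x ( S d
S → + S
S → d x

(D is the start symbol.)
Left-factoring is needed when two productions for the same non-terminal
share a common prefix on the right-hand side.

Productions for D:
  D → x ( d
  D → x ( + x
  D → x ( S d
Productions for S:
  S → + S
  S → d x

Found common prefix 'x (' in productions for D

Answer: Yes, D has productions with common prefix 'x ('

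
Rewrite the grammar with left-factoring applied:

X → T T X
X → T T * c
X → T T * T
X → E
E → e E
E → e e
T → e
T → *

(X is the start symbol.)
Left-factoring transforms A → αβ₁ | αβ₂ into A → αA' and A' → β₁ | β₂
(α is the longest common prefix among the alternatives). Repeat until
no nonterminal has two alternatives with a common prefix.

Round 1: X has alternatives sharing prefix 'T T'. Introduce X': X → T T X'
  Add: X' → X
  Add: X' → * c
  Add: X' → * T

Round 2: X' has alternatives sharing prefix '*'. Introduce X'': X' → * X''
  Add: X'' → c
  Add: X'' → T

Round 3: E has alternatives sharing prefix 'e'. Introduce E': E → e E'
  Add: E' → E
  Add: E' → e

No remaining common prefixes — done.

Resulting grammar:
X → T T X'
X' → X
X' → * X''
X'' → c
X'' → T
X → E
E → e E'
E' → E
E' → e
T → e
T → *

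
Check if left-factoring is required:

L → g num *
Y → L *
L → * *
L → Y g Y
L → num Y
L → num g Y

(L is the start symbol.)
Yes, L has productions with common prefix 'num'

Left-factoring is needed when two productions for the same non-terminal
share a common prefix on the right-hand side.

Productions for L:
  L → g num *
  L → * *
  L → Y g Y
  L → num Y
  L → num g Y

Found common prefix 'num' in productions for L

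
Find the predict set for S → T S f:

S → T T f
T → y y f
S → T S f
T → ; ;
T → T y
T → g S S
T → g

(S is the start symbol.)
PREDICT(S → T S f) = (FIRST(RHS) \ {ε}) ∪ (FOLLOW(S) if ε ∈ FIRST(RHS), i.e. RHS ⇒* ε)
FIRST(T) = { ';', 'g', 'y' }
FIRST(T S f) = { ';', 'g', 'y' }
ε ∉ FIRST(T S f), so FOLLOW(S) is not added.
PREDICT(S → T S f) = { ';', 'g', 'y' }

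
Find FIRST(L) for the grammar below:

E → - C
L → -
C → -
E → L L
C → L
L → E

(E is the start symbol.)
To compute FIRST(L), examine every production with L on the left-hand side, reading each right-hand side left to right until a non-nullable symbol is reached.

FIRST sets of the other non-terminals involved (by the same procedure, iterated to a fixed point):
  FIRST(E) = { '-' }

From L → -:
  - '-' is a terminal: add '-' and stop
From L → E:
  - E is a non-terminal: add FIRST(E) \ {ε} = { '-' }
    E is not nullable, so stop

Collecting: FIRST(L) = { '-' }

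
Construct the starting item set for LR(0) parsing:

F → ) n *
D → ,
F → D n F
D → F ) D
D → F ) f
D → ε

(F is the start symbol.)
{ [D → . ,], [D → . F ) D], [D → . F ) f], [D → .], [F → . ) n *], [F → . D n F], [F' → . F] }

First, augment the grammar with F' → F
I₀ = CLOSURE({ [F' → . F] }):
  [F' → . F] has the dot before F: add [F → . ) n *], [F → . D n F]
  [F → . D n F] has the dot before D: add [D → . ,], [D → . F ) D], [D → . F ) f], [D → .]
No further items can be added.

I₀ = { [D → . ,], [D → . F ) D], [D → . F ) f], [D → .], [F → . ) n *], [F → . D n F], [F' → . F] }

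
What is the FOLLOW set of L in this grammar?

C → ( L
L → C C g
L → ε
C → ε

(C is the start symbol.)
{ $, '(', 'g' }

In C → ( L: L is at the end, add FOLLOW(C)

The FOLLOW sets referred to above (computed the same way, to a fixed point):
  FOLLOW(C) = { $, '(', 'g' }

Taking the union: FOLLOW(L) = { $, '(', 'g' }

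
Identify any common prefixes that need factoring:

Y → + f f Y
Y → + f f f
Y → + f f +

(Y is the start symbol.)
Yes, Y has productions with common prefix '+ f f'

Left-factoring is needed when two productions for the same non-terminal
share a common prefix on the right-hand side.

Productions for Y:
  Y → + f f Y
  Y → + f f f
  Y → + f f +

Found common prefix '+ f f' in productions for Y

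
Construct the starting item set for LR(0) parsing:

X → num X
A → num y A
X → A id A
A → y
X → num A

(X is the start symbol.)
{ [A → . num y A], [A → . y], [X → . A id A], [X → . num A], [X → . num X], [X' → . X] }

First, augment the grammar with X' → X
I₀ = CLOSURE({ [X' → . X] }):
  [X' → . X] has the dot before X: add [X → . num X], [X → . A id A], [X → . num A]
  [X → . A id A] has the dot before A: add [A → . num y A], [A → . y]
No further items can be added.

I₀ = { [A → . num y A], [A → . y], [X → . A id A], [X → . num A], [X → . num X], [X' → . X] }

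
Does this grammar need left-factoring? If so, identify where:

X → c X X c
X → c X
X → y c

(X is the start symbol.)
Left-factoring is needed when two productions for the same non-terminal
share a common prefix on the right-hand side.

Productions for X:
  X → c X X c
  X → c X
  X → y c

Found common prefix 'c X' in productions for X

Answer: Yes, X has productions with common prefix 'c X'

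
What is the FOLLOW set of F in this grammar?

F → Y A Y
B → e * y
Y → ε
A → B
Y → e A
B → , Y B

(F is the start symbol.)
To compute FOLLOW(F), find every occurrence of F on a right-hand side N → α F β: add FIRST(β) \ {ε}, and if β is empty or nullable also add FOLLOW(N). Iterate to a fixed point.

F is the start symbol, so $ ∈ FOLLOW(F).
F does not occur on any right-hand side.

Taking the union: FOLLOW(F) = { $ }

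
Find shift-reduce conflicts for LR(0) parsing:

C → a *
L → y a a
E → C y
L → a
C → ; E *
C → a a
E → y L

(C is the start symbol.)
Augment with C' → C and build the canonical LR(0) collection (I0 = CLOSURE({[C' → . C]}), then GOTO on every symbol after a dot until no new states appear). It has 16 states:
  I0: { [C → . ; E *], [C → . a *], [C → . a a], [C' → . C] }  — shift
  I1: { [C → . ; E *], [C → . a *], [C → . a a], [C → ; . E *], [E → . C y], [E → . y L] }  — shift
  I2: { [C' → C .] }  — accept
  I3: { [C → a . *], [C → a . a] }  — shift
  I4: { [C → a * .] }  — reduce
  I5: { [C → a a .] }  — reduce
  I6: { [E → C . y] }  — shift
  I7: { [C → ; E . *] }  — shift
  I8: { [E → y . L], [L → . a], [L → . y a a] }  — shift
  I9: { [E → y L .] }  — reduce
  I10: { [L → a .] }  — reduce
  I11: { [L → y . a a] }  — shift
  I12: { [L → y a . a] }  — shift
  I13: { [L → y a a .] }  — reduce
  I14: { [C → ; E * .] }  — reduce
  I15: { [E → C y .] }  — reduce

No state contains both a complete item and a shift item.

Answer: No shift-reduce conflicts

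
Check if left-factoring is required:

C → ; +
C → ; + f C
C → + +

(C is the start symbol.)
Yes, C has productions with common prefix '; +'

Left-factoring is needed when two productions for the same non-terminal
share a common prefix on the right-hand side.

Productions for C:
  C → ; +
  C → ; + f C
  C → + +

Found common prefix '; +' in productions for C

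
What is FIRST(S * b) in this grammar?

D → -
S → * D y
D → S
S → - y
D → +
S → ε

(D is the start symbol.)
FIRST sets of the non-terminals involved (from the grammar, by fixed-point iteration):
  FIRST(S) = { '*', '-', ε }

To compute FIRST(S * b), process the symbols left to right:
Symbol S is a non-terminal. Add FIRST(S) \ {ε} = { '*', '-' }
S is nullable (ε ∈ FIRST(S)), continue to the next symbol.
Symbol * is a terminal. Add '*' and stop.
FIRST(S * b) = { '*', '-' }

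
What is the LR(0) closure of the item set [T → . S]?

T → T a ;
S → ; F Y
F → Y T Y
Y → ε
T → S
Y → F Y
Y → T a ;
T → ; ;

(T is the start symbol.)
Start with: [T → . S]
  [T → . S] has the dot before S: add [S → . ; F Y]
No further items can be added.

CLOSURE = { [S → . ; F Y], [T → . S] }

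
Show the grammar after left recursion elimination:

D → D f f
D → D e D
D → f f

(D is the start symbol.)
D is directly left-recursive. The standard transformation for
  A → A α₁ | ... | A α_m | β₁ | ... | β_n
is
  A  → β₁ A' | ... | β_n A'
  A' → α₁ A' | ... | α_m A' | ε

D → f f becomes D → f f D'
D → D f f becomes D' → f f D'
D → D e D becomes D' → e D D'
Add D' → ε

Resulting grammar:
D → f f D'
D' → f f D'
D' → e D D'
D' → ε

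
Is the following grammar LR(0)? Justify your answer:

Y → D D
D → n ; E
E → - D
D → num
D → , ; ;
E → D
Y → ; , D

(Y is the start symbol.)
Yes, the grammar is LR(0)

Augment with Y' → Y and build the canonical LR(0) collection (I0 = CLOSURE({[Y' → . Y]}), then GOTO on every symbol after a dot until no new states appear). It has 17 states:
  I0: { [D → . , ; ;], [D → . n ; E], [D → . num], [Y → . ; , D], [Y → . D D], [Y' → . Y] }  — shift
  I1: { [D → , . ; ;] }  — shift
  I2: { [Y → ; . , D] }  — shift
  I3: { [D → . , ; ;], [D → . n ; E], [D → . num], [Y → D . D] }  — shift
  I4: { [Y' → Y .] }  — accept
  I5: { [D → n . ; E] }  — shift
  I6: { [D → num .] }  — reduce
  I7: { [D → . , ; ;], [D → . n ; E], [D → . num], [D → n ; . E], [E → . - D], [E → . D] }  — shift
  I8: { [D → . , ; ;], [D → . n ; E], [D → . num], [E → - . D] }  — shift
  I9: { [E → D .] }  — reduce
  I10: { [D → n ; E .] }  — reduce
  I11: { [E → - D .] }  — reduce
  I12: { [Y → D D .] }  — reduce
  I13: { [D → . , ; ;], [D → . n ; E], [D → . num], [Y → ; , . D] }  — shift
  I14: { [Y → ; , D .] }  — reduce
  I15: { [D → , ; . ;] }  — shift
  I16: { [D → , ; ; .] }  — reduce

Every state is either a pure shift/goto state or contains exactly one complete item and nothing to shift — no conflicts. The grammar is LR(0).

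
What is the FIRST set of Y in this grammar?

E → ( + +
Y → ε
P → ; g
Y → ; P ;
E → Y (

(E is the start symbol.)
{ ';', ε }

To compute FIRST(Y), examine every production with Y on the left-hand side, reading each right-hand side left to right until a non-nullable symbol is reached.

From Y → ε:
  - ε-production, so ε ∈ FIRST(Y)
From Y → ; P ;:
  - ';' is a terminal: add ';' and stop

Collecting: FIRST(Y) = { ';', ε }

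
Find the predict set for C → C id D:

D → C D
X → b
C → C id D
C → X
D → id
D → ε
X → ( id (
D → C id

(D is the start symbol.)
PREDICT(C → C id D) = (FIRST(RHS) \ {ε}) ∪ (FOLLOW(C) if ε ∈ FIRST(RHS), i.e. RHS ⇒* ε)
FIRST(C) = { '(', 'b' }
FIRST(C id D) = { '(', 'b' }
ε ∉ FIRST(C id D), so FOLLOW(C) is not added.
PREDICT(C → C id D) = { '(', 'b' }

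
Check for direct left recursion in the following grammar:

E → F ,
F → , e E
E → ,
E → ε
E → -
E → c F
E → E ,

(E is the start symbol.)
Yes, E is left-recursive

Direct left recursion occurs when N → N α for some non-terminal N (the right-hand side begins with the left-hand side itself).

E → F ,: starts with F
F → , e E: starts with ','
E → ,: starts with ','
E → ε: starts with ε
E → -: starts with '-'
E → c F: starts with c
E → E ,: LEFT RECURSIVE (starts with E)

The grammar has direct left recursion on: E.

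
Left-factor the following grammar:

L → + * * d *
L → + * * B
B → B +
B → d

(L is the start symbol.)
L → + * * L'
L' → d *
L' → B
B → B +
B → d

Left-factoring transforms A → αβ₁ | αβ₂ into A → αA' and A' → β₁ | β₂
(α is the longest common prefix among the alternatives). Repeat until
no nonterminal has two alternatives with a common prefix.

Round 1: L has alternatives sharing prefix '+ * *'. Introduce L': L → + * * L'
  Add: L' → d *
  Add: L' → B

No remaining common prefixes — done.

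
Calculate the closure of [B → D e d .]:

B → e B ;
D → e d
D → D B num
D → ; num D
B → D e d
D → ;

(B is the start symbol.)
{ [B → D e d .] }

To compute CLOSURE, for each item [A → α.Bβ] where B is a non-terminal, add [B → .γ] for all productions B → γ; repeat for the newly added items until nothing changes.

Start with: [B → D e d .]
The dot is at the end, so nothing is added.

CLOSURE = { [B → D e d .] }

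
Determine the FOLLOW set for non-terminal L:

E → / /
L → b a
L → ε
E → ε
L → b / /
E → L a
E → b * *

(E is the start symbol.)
{ 'a' }

In E → L a: L is followed by a, add FIRST(a) \ {ε} = { 'a' }

Taking the union: FOLLOW(L) = { 'a' }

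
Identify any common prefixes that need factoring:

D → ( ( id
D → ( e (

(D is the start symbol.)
Left-factoring is needed when two productions for the same non-terminal
share a common prefix on the right-hand side.

Productions for D:
  D → ( ( id
  D → ( e (

Found common prefix '(' in productions for D

Answer: Yes, D has productions with common prefix '('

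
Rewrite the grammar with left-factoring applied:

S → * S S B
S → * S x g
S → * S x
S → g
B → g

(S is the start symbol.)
Left-factoring transforms A → αβ₁ | αβ₂ into A → αA' and A' → β₁ | β₂
(α is the longest common prefix among the alternatives). Repeat until
no nonterminal has two alternatives with a common prefix.

Round 1: S has alternatives sharing prefix '* S'. Introduce S': S → * S S'
  Add: S' → S B
  Add: S' → x g
  Add: S' → x

Round 2: S' has alternatives sharing prefix 'x'. Introduce S'': S' → x S''
  Add: S'' → g
  Add: S'' → ε

No remaining common prefixes — done.

Resulting grammar:
S → * S S'
S' → S B
S' → x S''
S'' → g
S'' → ε
S → g
B → g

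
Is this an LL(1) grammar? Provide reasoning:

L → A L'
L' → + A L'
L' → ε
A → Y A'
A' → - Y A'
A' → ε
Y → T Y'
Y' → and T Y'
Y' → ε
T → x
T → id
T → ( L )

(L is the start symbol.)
Yes, the grammar is LL(1).

Relevant sets:
  FOLLOW(L') = { $, ')' }
  FOLLOW(A') = { $, ')', '+' }
  FOLLOW(Y') = { $, ')', '+', '-' }

For L':
  PREDICT(L' → '+' A L') = { '+' }
  PREDICT(L' → ε) = { $, ')' }
For A':
  PREDICT(A' → '-' Y A') = { '-' }
  PREDICT(A' → ε) = { $, ')', '+' }
For Y':
  PREDICT(Y' → and T Y') = { 'and' }
  PREDICT(Y' → ε) = { $, ')', '+', '-' }
For T:
  PREDICT(T → x) = { 'x' }
  PREDICT(T → id) = { 'id' }
  PREDICT(T → '(' L ')') = { '(' }
L, A, Y have a single production, so nothing to check there.

All predict sets are disjoint. The grammar IS LL(1).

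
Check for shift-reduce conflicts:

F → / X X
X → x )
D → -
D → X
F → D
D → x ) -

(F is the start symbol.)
A shift-reduce conflict occurs when an LR(0) state has both:
  - a complete (reduce) item [A → α .] (dot at the end), and
  - a shift item [B → β . c γ] (dot before a terminal).

Augment with F' → F and build the canonical LR(0) collection (I0 = CLOSURE({[F' → . F]}), then GOTO on every symbol after a dot until no new states appear). It has 13 states:
  I0: { [D → . -], [D → . X], [D → . x ) -], [F → . / X X], [F → . D], [F' → . F], [X → . x )] }  — shift
  I1: { [D → - .] }  — reduce
  I2: { [F → / . X X], [X → . x )] }  — shift
  I3: { [F → D .] }  — reduce
  I4: { [F' → F .] }  — accept
  I5: { [D → X .] }  — reduce
  I6: { [D → x . ) -], [X → x . )] }  — shift
  I7: { [D → x ) . -], [X → x ) .] }  — shift, reduce
  I8: { [D → x ) - .] }  — reduce
  I9: { [F → / X . X], [X → . x )] }  — shift
  I10: { [X → x . )] }  — shift
  I11: { [X → x ) .] }  — reduce
  I12: { [F → / X X .] }  — reduce

I7 contains reduce item [X → x ) .] and shift item [D → x ) . -] — shift-reduce conflict.

Answer: Yes — I7: [X → x ) .] vs [D → x ) . -]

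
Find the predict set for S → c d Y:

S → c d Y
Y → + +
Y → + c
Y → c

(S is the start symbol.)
PREDICT(S → c d Y) = (FIRST(RHS) \ {ε}) ∪ (FOLLOW(S) if ε ∈ FIRST(RHS), i.e. RHS ⇒* ε)
FIRST(c d Y) = { 'c' }
ε ∉ FIRST(c d Y), so FOLLOW(S) is not added.
PREDICT(S → c d Y) = { 'c' }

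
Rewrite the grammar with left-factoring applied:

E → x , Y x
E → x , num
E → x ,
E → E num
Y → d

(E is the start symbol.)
Left-factoring transforms A → αβ₁ | αβ₂ into A → αA' and A' → β₁ | β₂
(α is the longest common prefix among the alternatives). Repeat until
no nonterminal has two alternatives with a common prefix.

Round 1: E has alternatives sharing prefix 'x ,'. Introduce E': E → x , E'
  Add: E' → Y x
  Add: E' → num
  Add: E' → ε

No remaining common prefixes — done.

Resulting grammar:
E → x , E'
E' → Y x
E' → num
E' → ε
E → E num
Y → d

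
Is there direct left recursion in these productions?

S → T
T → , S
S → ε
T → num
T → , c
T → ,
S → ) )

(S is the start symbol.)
S → T: starts with T
T → , S: starts with ','
S → ε: starts with ε
T → num: starts with num
T → , c: starts with ','
T → ,: starts with ','
S → ) ): starts with ')'

No direct left recursion found.

Answer: No direct left recursion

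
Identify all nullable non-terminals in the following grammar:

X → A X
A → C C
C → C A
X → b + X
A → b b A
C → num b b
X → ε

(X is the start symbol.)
{ 'X' }

A non-terminal is nullable if it can derive ε (the empty string): either it has an ε-production, or it has a production whose right-hand side consists entirely of nullable non-terminals.

ε-productions: X → ε
So X is immediately nullable.
No further non-terminal can be added: every production for the remaining non-terminals contains a terminal or a non-nullable non-terminal.
Nullable = { 'X' }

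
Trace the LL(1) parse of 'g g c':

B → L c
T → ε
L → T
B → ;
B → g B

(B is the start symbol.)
LL(1) parsing maintains a stack (initially the start symbol over $) and the input. At each step: if the stack top is a terminal, match it against the current input token; if it is a non-terminal N, replace it with the RHS of M[N, lookahead] (the unique production whose predict set contains the lookahead).

Stack is shown with the top on the left.

Stack  Input    Action
----------------------
B $    g g c $  output B → g B
g B $  g g c $  match 'g'
B $    g c $    output B → g B
g B $  g c $    match 'g'
B $    c $      output B → L c
L c $  c $      output L → T
T c $  c $      output T → ε
c $    c $      match 'c'
$      $        accept

The string is accepted.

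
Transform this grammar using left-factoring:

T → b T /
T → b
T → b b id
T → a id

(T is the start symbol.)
Left-factoring transforms A → αβ₁ | αβ₂ into A → αA' and A' → β₁ | β₂
(α is the longest common prefix among the alternatives). Repeat until
no nonterminal has two alternatives with a common prefix.

Round 1: T has alternatives sharing prefix 'b'. Introduce T': T → b T'
  Add: T' → T /
  Add: T' → ε
  Add: T' → b id

No remaining common prefixes — done.

Resulting grammar:
T → b T'
T' → T /
T' → ε
T' → b id
T → a id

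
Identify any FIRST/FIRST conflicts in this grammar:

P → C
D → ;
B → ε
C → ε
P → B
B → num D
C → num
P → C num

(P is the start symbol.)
Yes. P → C / P → B on { 'num', ε }; P → C / P → C num on { 'num' }; P → B / P → C num on { 'num' }

A FIRST/FIRST conflict occurs when two productions N → α and N → β for the same non-terminal have FIRST(α) ∩ FIRST(β) ≠ ∅ (with ε ∈ FIRST of a nullable right-hand side, so two nullable alternatives also conflict).

FIRST sets of the non-terminals at (or reachable through a nullable prefix from) the front of some alternative:
  FIRST(C) = { 'num', ε }
  FIRST(B) = { 'num', ε }

Productions for P:
  P → C: FIRST = { 'num', ε }
  P → B: FIRST = { 'num', ε }
  P → C num: FIRST = { 'num' }
Productions for B:
  B → ε: FIRST = { ε }
  B → num D: FIRST = { 'num' }
Productions for C:
  C → ε: FIRST = { ε }
  C → num: FIRST = { 'num' }
D has only one production, so no FIRST/FIRST conflict is possible there.

Conflict for P: P → C and P → B
  Overlap: { 'num', ε }
Conflict for P: P → C and P → C num
  Overlap: { 'num' }
Conflict for P: P → B and P → C num
  Overlap: { 'num' }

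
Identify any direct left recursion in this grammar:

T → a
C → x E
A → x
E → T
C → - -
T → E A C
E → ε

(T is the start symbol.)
Direct left recursion occurs when N → N α for some non-terminal N (the right-hand side begins with the left-hand side itself).

T → a: starts with a
C → x E: starts with x
A → x: starts with x
E → T: starts with T
C → - -: starts with '-'
T → E A C: starts with E
E → ε: starts with ε

No direct left recursion found.

Answer: No direct left recursion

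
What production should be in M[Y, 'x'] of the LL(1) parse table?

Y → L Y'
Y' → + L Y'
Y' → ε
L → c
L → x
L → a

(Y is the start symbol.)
Y → L Y'

To find M[Y, 'x'], we find productions for Y where 'x' is in the predict set (PREDICT(N → α) = (FIRST(α) \ {ε}) ∪ (FOLLOW(N) if α ⇒* ε)).

Relevant sets:
  FIRST(L) = { 'a', 'c', 'x' }

Y → L Y': PREDICT = { 'a', 'c', 'x' }
  'x' is in predict set, so this production goes in M[Y, 'x']

M[Y, 'x'] = Y → L Y'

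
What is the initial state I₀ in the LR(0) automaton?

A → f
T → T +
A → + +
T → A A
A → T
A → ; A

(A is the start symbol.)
First, augment the grammar with A' → A
I₀ = CLOSURE({ [A' → . A] }):
  [A' → . A] has the dot before A: add [A → . f], [A → . + +], [A → . T], [A → . ; A]
  [A → . T] has the dot before T: add [T → . T +], [T → . A A]
No further items can be added.

I₀ = { [A → . + +], [A → . ; A], [A → . T], [A → . f], [A' → . A], [T → . A A], [T → . T +] }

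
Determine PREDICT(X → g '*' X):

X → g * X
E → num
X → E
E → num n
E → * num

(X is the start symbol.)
PREDICT(X → g '*' X) = (FIRST(RHS) \ {ε}) ∪ (FOLLOW(X) if ε ∈ FIRST(RHS), i.e. RHS ⇒* ε)
FIRST(g '*' X) = { 'g' }
ε ∉ FIRST(g '*' X), so FOLLOW(X) is not added.
PREDICT(X → g '*' X) = { 'g' }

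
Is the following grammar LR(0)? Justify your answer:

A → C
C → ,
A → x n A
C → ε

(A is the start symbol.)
No. Shift-reduce conflict between [C → .] and [A → . x n A]

Augment with A' → A and build the canonical LR(0) collection (I0 = CLOSURE({[A' → . A]}), then GOTO on every symbol after a dot until no new states appear). It has 7 states:
  I0: { [A → . C], [A → . x n A], [A' → . A], [C → . ,], [C → .] }  — shift, reduce
  I1: { [C → , .] }  — reduce
  I2: { [A' → A .] }  — accept
  I3: { [A → C .] }  — reduce
  I4: { [A → x . n A] }  — shift
  I5: { [A → . C], [A → . x n A], [A → x n . A], [C → . ,], [C → .] }  — shift, reduce
  I6: { [A → x n A .] }  — reduce

Conflict in state I0:
  Shift-reduce conflict between [C → .] and [A → . x n A]
So the grammar is NOT LR(0).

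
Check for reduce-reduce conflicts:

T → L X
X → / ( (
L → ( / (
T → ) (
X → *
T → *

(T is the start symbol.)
No reduce-reduce conflicts

A reduce-reduce conflict occurs when an LR(0) state has two complete items [A → α .] and [B → β .] — both call for a reduction, and with no lookahead the parser cannot choose between them.

Augment with T' → T and build the canonical LR(0) collection (I0 = CLOSURE({[T' → . T]}), then GOTO on every symbol after a dot until no new states appear). It has 14 states:
  I0: { [L → . ( / (], [T → . ) (], [T → . *], [T → . L X], [T' → . T] }  — shift
  I1: { [L → ( . / (] }  — shift
  I2: { [T → ) . (] }  — shift
  I3: { [T → * .] }  — reduce
  I4: { [T → L . X], [X → . *], [X → . / ( (] }  — shift
  I5: { [T' → T .] }  — accept
  I6: { [X → * .] }  — reduce
  I7: { [X → / . ( (] }  — shift
  I8: { [T → L X .] }  — reduce
  I9: { [X → / ( . (] }  — shift
  I10: { [X → / ( ( .] }  — reduce
  I11: { [T → ) ( .] }  — reduce
  I12: { [L → ( / . (] }  — shift
  I13: { [L → ( / ( .] }  — reduce

No state contains more than one complete item.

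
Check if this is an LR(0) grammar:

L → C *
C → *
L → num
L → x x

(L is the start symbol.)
Yes, the grammar is LR(0)

A grammar is LR(0) if no state in the canonical LR(0) collection has:
  - both a shift item (dot before a terminal) and a complete item (shift-reduce conflict), or
  - two or more complete items (reduce-reduce conflict; the accept item [L' → L .] counts as a complete item here).

Augment with L' → L and build the canonical LR(0) collection (I0 = CLOSURE({[L' → . L]}), then GOTO on every symbol after a dot until no new states appear). It has 8 states:
  I0: { [C → . *], [L → . C *], [L → . num], [L → . x x], [L' → . L] }  — shift
  I1: { [C → * .] }  — reduce
  I2: { [L → C . *] }  — shift
  I3: { [L' → L .] }  — accept
  I4: { [L → num .] }  — reduce
  I5: { [L → x . x] }  — shift
  I6: { [L → x x .] }  — reduce
  I7: { [L → C * .] }  — reduce

Every state is either a pure shift/goto state or contains exactly one complete item and nothing to shift — no conflicts. The grammar is LR(0).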